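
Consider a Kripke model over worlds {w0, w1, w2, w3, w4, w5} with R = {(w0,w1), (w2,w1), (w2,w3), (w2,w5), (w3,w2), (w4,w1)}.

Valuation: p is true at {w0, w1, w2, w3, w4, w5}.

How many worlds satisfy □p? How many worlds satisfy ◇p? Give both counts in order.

6 and 4

For □p:
w0: successors {w1}; p there: w1:T. ✓
w1: no successors, so □p holds vacuously. ✓
w2: successors {w1, w3, w5}; p there: w1:T, w3:T, w5:T. ✓
w3: successors {w2}; p there: w2:T. ✓
w4: successors {w1}; p there: w1:T. ✓
w5: no successors, so □p holds vacuously. ✓
— 6 worlds.
For ◇p:
w0: successors {w1}; p there: w1:T. ✓
w1: no successors, so ◇p fails. ✗
w2: successors {w1, w3, w5}; p there: w1:T, w3:T, w5:T. ✓
w3: successors {w2}; p there: w2:T. ✓
w4: successors {w1}; p there: w1:T. ✓
w5: no successors, so ◇p fails. ✗
— 4 worlds.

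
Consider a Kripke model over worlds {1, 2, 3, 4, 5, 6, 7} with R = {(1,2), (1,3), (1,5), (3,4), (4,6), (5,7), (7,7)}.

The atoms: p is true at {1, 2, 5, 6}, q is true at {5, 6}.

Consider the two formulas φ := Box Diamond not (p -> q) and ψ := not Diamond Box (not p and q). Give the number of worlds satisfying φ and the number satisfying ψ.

2 and 5

For Box Diamond not (p -> q):
1: successors {2, 3, 5}; Diamond not (p -> q) there: 2:F, 3:F, 5:F. ✗
2: no successors, so Box Diamond not (p -> q) holds vacuously. ✓
3: successors {4}; Diamond not (p -> q) there: 4:F. ✗
4: successors {6}; Diamond not (p -> q) there: 6:F. ✗
5: successors {7}; Diamond not (p -> q) there: 7:F. ✗
6: no successors, so Box Diamond not (p -> q) holds vacuously. ✓
7: successors {7}; Diamond not (p -> q) there: 7:F. ✗
— 2 worlds.
For not Diamond Box (not p and q):
1: Diamond Box (not p and q) is T. ✗
2: Diamond Box (not p and q) is F. ✓
3: Diamond Box (not p and q) is F. ✓
4: Diamond Box (not p and q) is T. ✗
5: Diamond Box (not p and q) is F. ✓
6: Diamond Box (not p and q) is F. ✓
7: Diamond Box (not p and q) is F. ✓
— 5 worlds.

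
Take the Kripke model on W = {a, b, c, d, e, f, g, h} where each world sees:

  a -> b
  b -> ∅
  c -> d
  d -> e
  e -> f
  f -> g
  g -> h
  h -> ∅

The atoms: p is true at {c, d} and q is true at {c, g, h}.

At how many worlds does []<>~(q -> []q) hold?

2

a: successors {b}; <>~(q -> []q) there: b:F. ✗
b: no successors, so []<>~(q -> []q) holds vacuously. ✓
c: successors {d}; <>~(q -> []q) there: d:F. ✗
d: successors {e}; <>~(q -> []q) there: e:F. ✗
e: successors {f}; <>~(q -> []q) there: f:F. ✗
f: successors {g}; <>~(q -> []q) there: g:F. ✗
g: successors {h}; <>~(q -> []q) there: h:F. ✗
h: no successors, so []<>~(q -> []q) holds vacuously. ✓
Satisfying worlds: {b, h}.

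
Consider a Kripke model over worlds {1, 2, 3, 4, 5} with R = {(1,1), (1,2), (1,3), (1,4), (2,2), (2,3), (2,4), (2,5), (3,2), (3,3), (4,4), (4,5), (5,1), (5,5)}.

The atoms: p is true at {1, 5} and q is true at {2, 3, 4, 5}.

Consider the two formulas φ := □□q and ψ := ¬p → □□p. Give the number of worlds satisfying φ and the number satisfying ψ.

1 and 2

For □□q:
1: successors {1, 2, 3, 4}; □q there: 1:F, 2:T, 3:T, 4:T. ✗
2: successors {2, 3, 4, 5}; □q there: 2:T, 3:T, 4:T, 5:F. ✗
3: successors {2, 3}; □q there: 2:T, 3:T. ✓
4: successors {4, 5}; □q there: 4:T, 5:F. ✗
5: successors {1, 5}; □q there: 1:F, 5:F. ✗
— 1 world.
For ¬p → □□p:
1: ¬p is F, □□p is F. ✓
2: ¬p is T, □□p is F. ✗
3: ¬p is T, □□p is F. ✗
4: ¬p is T, □□p is F. ✗
5: ¬p is F, □□p is F. ✓
— 2 worlds.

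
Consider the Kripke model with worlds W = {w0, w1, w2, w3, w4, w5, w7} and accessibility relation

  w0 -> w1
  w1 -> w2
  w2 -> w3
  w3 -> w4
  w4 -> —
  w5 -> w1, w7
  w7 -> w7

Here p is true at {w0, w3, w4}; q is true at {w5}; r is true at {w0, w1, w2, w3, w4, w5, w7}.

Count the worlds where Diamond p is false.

5

w0: successors {w1}; p there: w1:F. ✗
w1: successors {w2}; p there: w2:F. ✗
w2: successors {w3}; p there: w3:T. ✓
w3: successors {w4}; p there: w4:T. ✓
w4: no successors, so Diamond p fails. ✗
w5: successors {w1, w7}; p there: w1:F, w7:F. ✗
w7: successors {w7}; p there: w7:F. ✗
Satisfying worlds: {w2, w3}.
So Diamond p fails at the other 5 worlds.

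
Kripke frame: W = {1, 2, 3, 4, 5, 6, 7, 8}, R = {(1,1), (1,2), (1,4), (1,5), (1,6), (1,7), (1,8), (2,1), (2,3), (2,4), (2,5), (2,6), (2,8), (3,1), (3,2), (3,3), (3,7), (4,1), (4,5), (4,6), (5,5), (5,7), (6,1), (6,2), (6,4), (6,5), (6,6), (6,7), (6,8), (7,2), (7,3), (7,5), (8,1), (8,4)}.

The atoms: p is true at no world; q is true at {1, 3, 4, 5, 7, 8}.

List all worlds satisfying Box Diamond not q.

{3, 8}

1: successors {1, 2, 4, 5, 6, 7, 8}; Diamond not q there: 1:T, 2:T, 4:T, 5:F, 6:T, 7:T, 8:F. ✗
2: successors {1, 3, 4, 5, 6, 8}; Diamond not q there: 1:T, 3:T, 4:T, 5:F, 6:T, 8:F. ✗
3: successors {1, 2, 3, 7}; Diamond not q there: 1:T, 2:T, 3:T, 7:T. ✓
4: successors {1, 5, 6}; Diamond not q there: 1:T, 5:F, 6:T. ✗
5: successors {5, 7}; Diamond not q there: 5:F, 7:T. ✗
6: successors {1, 2, 4, 5, 6, 7, 8}; Diamond not q there: 1:T, 2:T, 4:T, 5:F, 6:T, 7:T, 8:F. ✗
7: successors {2, 3, 5}; Diamond not q there: 2:T, 3:T, 5:F. ✗
8: successors {1, 4}; Diamond not q there: 1:T, 4:T. ✓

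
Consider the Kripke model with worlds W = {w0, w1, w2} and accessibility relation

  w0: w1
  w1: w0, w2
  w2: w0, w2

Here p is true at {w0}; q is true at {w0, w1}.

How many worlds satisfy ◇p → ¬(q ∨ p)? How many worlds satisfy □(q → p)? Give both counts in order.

2 and 2

For ◇p → ¬(q ∨ p):
w0: ◇p is F, ¬(q ∨ p) is F. ✓
w1: ◇p is T, ¬(q ∨ p) is F. ✗
w2: ◇p is T, ¬(q ∨ p) is T. ✓
— 2 worlds.
For □(q → p):
w0: successors {w1}; q → p there: w1:F. ✗
w1: successors {w0, w2}; q → p there: w0:T, w2:T. ✓
w2: successors {w0, w2}; q → p there: w0:T, w2:T. ✓
— 2 worlds.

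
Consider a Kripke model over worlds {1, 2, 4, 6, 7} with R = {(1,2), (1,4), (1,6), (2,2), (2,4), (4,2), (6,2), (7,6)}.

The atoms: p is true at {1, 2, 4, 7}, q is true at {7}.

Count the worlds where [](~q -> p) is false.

1: successors {2, 4, 6}; ~q -> p there: 2:T, 4:T, 6:F. ✗
2: successors {2, 4}; ~q -> p there: 2:T, 4:T. ✓
4: successors {2}; ~q -> p there: 2:T. ✓
6: successors {2}; ~q -> p there: 2:T. ✓
7: successors {6}; ~q -> p there: 6:F. ✗
Satisfying worlds: {2, 4, 6}.
So [](~q -> p) fails at the other 2 worlds.

2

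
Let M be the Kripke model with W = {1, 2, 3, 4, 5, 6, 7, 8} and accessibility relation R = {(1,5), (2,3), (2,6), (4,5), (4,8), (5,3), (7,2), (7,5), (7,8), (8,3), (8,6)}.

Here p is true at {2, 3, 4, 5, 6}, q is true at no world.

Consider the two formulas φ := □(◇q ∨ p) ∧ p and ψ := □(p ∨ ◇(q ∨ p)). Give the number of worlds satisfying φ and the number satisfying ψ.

4 and 8

For □(◇q ∨ p) ∧ p:
1: □(◇q ∨ p) is T, p is F. ✗
2: □(◇q ∨ p) is T, p is T. ✓
3: □(◇q ∨ p) is T, p is T. ✓
4: □(◇q ∨ p) is F, p is T. ✗
5: □(◇q ∨ p) is T, p is T. ✓
6: □(◇q ∨ p) is T, p is T. ✓
7: □(◇q ∨ p) is F, p is F. ✗
8: □(◇q ∨ p) is T, p is F. ✗
— 4 worlds.
For □(p ∨ ◇(q ∨ p)):
1: successors {5}; p ∨ ◇(q ∨ p) there: 5:T. ✓
2: successors {3, 6}; p ∨ ◇(q ∨ p) there: 3:T, 6:T. ✓
3: no successors, so □(p ∨ ◇(q ∨ p)) holds vacuously. ✓
4: successors {5, 8}; p ∨ ◇(q ∨ p) there: 5:T, 8:T. ✓
5: successors {3}; p ∨ ◇(q ∨ p) there: 3:T. ✓
6: no successors, so □(p ∨ ◇(q ∨ p)) holds vacuously. ✓
7: successors {2, 5, 8}; p ∨ ◇(q ∨ p) there: 2:T, 5:T, 8:T. ✓
8: successors {3, 6}; p ∨ ◇(q ∨ p) there: 3:T, 6:T. ✓
— 8 worlds.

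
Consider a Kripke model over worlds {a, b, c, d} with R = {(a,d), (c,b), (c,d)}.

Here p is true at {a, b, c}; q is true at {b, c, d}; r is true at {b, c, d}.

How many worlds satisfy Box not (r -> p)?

a: successors {d}; not (r -> p) there: d:T. ✓
b: no successors, so Box not (r -> p) holds vacuously. ✓
c: successors {b, d}; not (r -> p) there: b:F, d:T. ✗
d: no successors, so Box not (r -> p) holds vacuously. ✓
Satisfying worlds: {a, b, d}.

3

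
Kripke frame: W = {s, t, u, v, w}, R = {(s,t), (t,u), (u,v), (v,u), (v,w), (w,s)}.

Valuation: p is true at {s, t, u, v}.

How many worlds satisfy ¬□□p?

1

s: □□p is T. ✗
t: □□p is T. ✗
u: □□p is F. ✓
v: □□p is T. ✗
w: □□p is T. ✗
Satisfying worlds: {u}.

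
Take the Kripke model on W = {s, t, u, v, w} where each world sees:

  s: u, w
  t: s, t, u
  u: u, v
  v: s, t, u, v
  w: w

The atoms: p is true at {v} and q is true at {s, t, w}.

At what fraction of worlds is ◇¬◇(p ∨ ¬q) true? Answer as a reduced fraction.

s: successors {u, w}; ¬◇(p ∨ ¬q) there: u:F, w:T. ✓
t: successors {s, t, u}; ¬◇(p ∨ ¬q) there: s:F, t:F, u:F. ✗
u: successors {u, v}; ¬◇(p ∨ ¬q) there: u:F, v:F. ✗
v: successors {s, t, u, v}; ¬◇(p ∨ ¬q) there: s:F, t:F, u:F, v:F. ✗
w: successors {w}; ¬◇(p ∨ ¬q) there: w:T. ✓
That's 2 of 5 worlds, so 2/5.

2/5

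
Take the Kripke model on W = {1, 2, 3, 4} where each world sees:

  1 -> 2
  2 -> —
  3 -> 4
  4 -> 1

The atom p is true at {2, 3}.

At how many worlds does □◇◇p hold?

2

1: successors {2}; ◇◇p there: 2:F. ✗
2: no successors, so □◇◇p holds vacuously. ✓
3: successors {4}; ◇◇p there: 4:T. ✓
4: successors {1}; ◇◇p there: 1:F. ✗
Satisfying worlds: {2, 3}.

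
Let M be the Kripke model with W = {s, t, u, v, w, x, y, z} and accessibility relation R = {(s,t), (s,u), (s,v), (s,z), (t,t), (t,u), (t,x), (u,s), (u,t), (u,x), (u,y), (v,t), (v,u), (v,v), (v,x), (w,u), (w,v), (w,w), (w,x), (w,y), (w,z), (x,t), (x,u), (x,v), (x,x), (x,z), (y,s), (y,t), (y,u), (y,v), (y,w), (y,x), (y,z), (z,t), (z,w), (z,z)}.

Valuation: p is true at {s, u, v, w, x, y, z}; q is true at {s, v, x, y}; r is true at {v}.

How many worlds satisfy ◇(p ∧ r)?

s: successors {t, u, v, z}; p ∧ r there: t:F, u:F, v:T, z:F. ✓
t: successors {t, u, x}; p ∧ r there: t:F, u:F, x:F. ✗
u: successors {s, t, x, y}; p ∧ r there: s:F, t:F, x:F, y:F. ✗
v: successors {t, u, v, x}; p ∧ r there: t:F, u:F, v:T, x:F. ✓
w: successors {u, v, w, x, y, z}; p ∧ r there: u:F, v:T, w:F, x:F, y:F, z:F. ✓
x: successors {t, u, v, x, z}; p ∧ r there: t:F, u:F, v:T, x:F, z:F. ✓
y: successors {s, t, u, v, w, x, z}; p ∧ r there: s:F, t:F, u:F, v:T, w:F, x:F, z:F. ✓
z: successors {t, w, z}; p ∧ r there: t:F, w:F, z:F. ✗
Satisfying worlds: {s, v, w, x, y}.

5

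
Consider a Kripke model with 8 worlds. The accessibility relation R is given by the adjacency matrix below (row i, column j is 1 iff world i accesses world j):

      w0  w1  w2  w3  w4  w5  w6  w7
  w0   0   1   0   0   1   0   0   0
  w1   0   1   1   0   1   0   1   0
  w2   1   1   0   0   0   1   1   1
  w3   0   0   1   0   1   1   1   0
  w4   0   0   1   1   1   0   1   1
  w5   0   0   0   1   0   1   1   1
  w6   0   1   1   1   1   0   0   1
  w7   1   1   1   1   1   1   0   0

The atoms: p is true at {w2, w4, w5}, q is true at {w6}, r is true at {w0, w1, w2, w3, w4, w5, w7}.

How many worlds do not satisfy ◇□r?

w0: successors {w1, w4}; □r there: w1:F, w4:F. ✗
w1: successors {w1, w2, w4, w6}; □r there: w1:F, w2:F, w4:F, w6:T. ✓
w2: successors {w0, w1, w5, w6, w7}; □r there: w0:T, w1:F, w5:F, w6:T, w7:T. ✓
w3: successors {w2, w4, w5, w6}; □r there: w2:F, w4:F, w5:F, w6:T. ✓
w4: successors {w2, w3, w4, w6, w7}; □r there: w2:F, w3:F, w4:F, w6:T, w7:T. ✓
w5: successors {w3, w5, w6, w7}; □r there: w3:F, w5:F, w6:T, w7:T. ✓
w6: successors {w1, w2, w3, w4, w7}; □r there: w1:F, w2:F, w3:F, w4:F, w7:T. ✓
w7: successors {w0, w1, w2, w3, w4, w5}; □r there: w0:T, w1:F, w2:F, w3:F, w4:F, w5:F. ✓
Satisfying worlds: {w1, w2, w3, w4, w5, w6, w7}.
So ◇□r fails at the other 1 world.

1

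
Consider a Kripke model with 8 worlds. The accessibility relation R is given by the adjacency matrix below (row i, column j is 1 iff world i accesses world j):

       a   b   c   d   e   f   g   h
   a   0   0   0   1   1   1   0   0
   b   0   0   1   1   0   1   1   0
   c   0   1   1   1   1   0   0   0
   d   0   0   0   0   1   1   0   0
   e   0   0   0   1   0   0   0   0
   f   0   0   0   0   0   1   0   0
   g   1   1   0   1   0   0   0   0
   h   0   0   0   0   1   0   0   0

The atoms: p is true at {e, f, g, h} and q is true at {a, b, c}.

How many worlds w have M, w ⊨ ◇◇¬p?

6

a: successors {d, e, f}; ◇¬p there: d:F, e:T, f:F. ✓
b: successors {c, d, f, g}; ◇¬p there: c:T, d:F, f:F, g:T. ✓
c: successors {b, c, d, e}; ◇¬p there: b:T, c:T, d:F, e:T. ✓
d: successors {e, f}; ◇¬p there: e:T, f:F. ✓
e: successors {d}; ◇¬p there: d:F. ✗
f: successors {f}; ◇¬p there: f:F. ✗
g: successors {a, b, d}; ◇¬p there: a:T, b:T, d:F. ✓
h: successors {e}; ◇¬p there: e:T. ✓
Satisfying worlds: {a, b, c, d, g, h}.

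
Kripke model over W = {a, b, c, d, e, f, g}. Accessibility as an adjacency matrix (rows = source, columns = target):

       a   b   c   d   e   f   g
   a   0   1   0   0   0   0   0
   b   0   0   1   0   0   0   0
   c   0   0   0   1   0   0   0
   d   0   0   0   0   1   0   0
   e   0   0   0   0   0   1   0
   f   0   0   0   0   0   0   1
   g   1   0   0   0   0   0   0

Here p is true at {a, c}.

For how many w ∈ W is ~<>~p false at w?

a: <>~p is T. ✗
b: <>~p is F. ✓
c: <>~p is T. ✗
d: <>~p is T. ✗
e: <>~p is T. ✗
f: <>~p is T. ✗
g: <>~p is F. ✓
Satisfying worlds: {b, g}.
So ~<>~p fails at the other 5 worlds.

5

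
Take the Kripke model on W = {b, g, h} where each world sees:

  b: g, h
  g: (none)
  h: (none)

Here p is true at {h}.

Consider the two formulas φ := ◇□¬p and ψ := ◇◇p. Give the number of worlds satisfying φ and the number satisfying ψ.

For ◇□¬p:
b: successors {g, h}; □¬p there: g:T, h:T. ✓
g: no successors, so ◇□¬p fails. ✗
h: no successors, so ◇□¬p fails. ✗
— 1 world.
For ◇◇p:
b: successors {g, h}; ◇p there: g:F, h:F. ✗
g: no successors, so ◇◇p fails. ✗
h: no successors, so ◇◇p fails. ✗
— 0 worlds.

1 and 0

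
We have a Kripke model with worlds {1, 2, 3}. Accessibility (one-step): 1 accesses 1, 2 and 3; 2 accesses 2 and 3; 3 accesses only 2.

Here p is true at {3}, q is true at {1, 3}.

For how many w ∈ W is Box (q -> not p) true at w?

1: successors {1, 2, 3}; q -> not p there: 1:T, 2:T, 3:F. ✗
2: successors {2, 3}; q -> not p there: 2:T, 3:F. ✗
3: successors {2}; q -> not p there: 2:T. ✓
Satisfying worlds: {3}.

1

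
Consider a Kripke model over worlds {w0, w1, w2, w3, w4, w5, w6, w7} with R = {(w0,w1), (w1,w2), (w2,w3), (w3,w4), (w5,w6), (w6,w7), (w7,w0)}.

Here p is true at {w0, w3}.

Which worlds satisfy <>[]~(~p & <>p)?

w0: successors {w1}; []~(~p & <>p) there: w1:F. ✗
w1: successors {w2}; []~(~p & <>p) there: w2:T. ✓
w2: successors {w3}; []~(~p & <>p) there: w3:T. ✓
w3: successors {w4}; []~(~p & <>p) there: w4:T. ✓
w4: no successors, so <>[]~(~p & <>p) fails. ✗
w5: successors {w6}; []~(~p & <>p) there: w6:F. ✗
w6: successors {w7}; []~(~p & <>p) there: w7:T. ✓
w7: successors {w0}; []~(~p & <>p) there: w0:T. ✓

{w1, w2, w3, w6, w7}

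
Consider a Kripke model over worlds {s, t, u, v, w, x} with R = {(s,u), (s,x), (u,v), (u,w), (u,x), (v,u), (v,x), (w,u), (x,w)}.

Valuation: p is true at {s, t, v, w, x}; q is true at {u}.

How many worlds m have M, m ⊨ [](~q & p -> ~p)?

s: successors {u, x}; ~q & p -> ~p there: u:T, x:F. ✗
t: no successors, so [](~q & p -> ~p) holds vacuously. ✓
u: successors {v, w, x}; ~q & p -> ~p there: v:F, w:F, x:F. ✗
v: successors {u, x}; ~q & p -> ~p there: u:T, x:F. ✗
w: successors {u}; ~q & p -> ~p there: u:T. ✓
x: successors {w}; ~q & p -> ~p there: w:F. ✗
Satisfying worlds: {t, w}.

2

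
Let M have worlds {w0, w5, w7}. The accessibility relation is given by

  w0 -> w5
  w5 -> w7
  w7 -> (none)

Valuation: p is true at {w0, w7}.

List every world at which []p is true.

w0: successors {w5}; p there: w5:F. ✗
w5: successors {w7}; p there: w7:T. ✓
w7: no successors, so []p holds vacuously. ✓

{w5, w7}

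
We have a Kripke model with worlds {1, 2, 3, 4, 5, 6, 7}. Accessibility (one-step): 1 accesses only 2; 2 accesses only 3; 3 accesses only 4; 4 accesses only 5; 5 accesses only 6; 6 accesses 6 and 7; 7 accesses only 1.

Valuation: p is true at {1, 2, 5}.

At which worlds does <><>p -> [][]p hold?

1: <><>p is F, [][]p is F. ✓
2: <><>p is F, [][]p is F. ✓
3: <><>p is T, [][]p is T. ✓
4: <><>p is F, [][]p is F. ✓
5: <><>p is F, [][]p is F. ✓
6: <><>p is T, [][]p is F. ✗
7: <><>p is T, [][]p is T. ✓

{1, 2, 3, 4, 5, 7}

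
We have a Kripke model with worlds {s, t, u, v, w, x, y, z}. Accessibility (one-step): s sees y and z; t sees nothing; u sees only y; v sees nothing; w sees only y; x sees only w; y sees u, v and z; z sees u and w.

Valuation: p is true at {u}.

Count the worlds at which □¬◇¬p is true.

2

s: successors {y, z}; ¬◇¬p there: y:F, z:F. ✗
t: no successors, so □¬◇¬p holds vacuously. ✓
u: successors {y}; ¬◇¬p there: y:F. ✗
v: no successors, so □¬◇¬p holds vacuously. ✓
w: successors {y}; ¬◇¬p there: y:F. ✗
x: successors {w}; ¬◇¬p there: w:F. ✗
y: successors {u, v, z}; ¬◇¬p there: u:F, v:T, z:F. ✗
z: successors {u, w}; ¬◇¬p there: u:F, w:F. ✗
Satisfying worlds: {t, v}.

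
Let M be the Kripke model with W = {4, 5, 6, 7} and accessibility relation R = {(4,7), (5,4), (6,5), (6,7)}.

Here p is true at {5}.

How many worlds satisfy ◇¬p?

4: successors {7}; ¬p there: 7:T. ✓
5: successors {4}; ¬p there: 4:T. ✓
6: successors {5, 7}; ¬p there: 5:F, 7:T. ✓
7: no successors, so ◇¬p fails. ✗
Satisfying worlds: {4, 5, 6}.

3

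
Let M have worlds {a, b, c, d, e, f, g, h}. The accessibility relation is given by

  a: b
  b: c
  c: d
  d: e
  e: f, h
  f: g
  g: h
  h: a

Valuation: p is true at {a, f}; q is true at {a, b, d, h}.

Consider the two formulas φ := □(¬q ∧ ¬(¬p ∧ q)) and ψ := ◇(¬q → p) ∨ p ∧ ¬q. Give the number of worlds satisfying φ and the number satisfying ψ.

For □(¬q ∧ ¬(¬p ∧ q)):
a: successors {b}; ¬q ∧ ¬(¬p ∧ q) there: b:F. ✗
b: successors {c}; ¬q ∧ ¬(¬p ∧ q) there: c:T. ✓
c: successors {d}; ¬q ∧ ¬(¬p ∧ q) there: d:F. ✗
d: successors {e}; ¬q ∧ ¬(¬p ∧ q) there: e:T. ✓
e: successors {f, h}; ¬q ∧ ¬(¬p ∧ q) there: f:T, h:F. ✗
f: successors {g}; ¬q ∧ ¬(¬p ∧ q) there: g:T. ✓
g: successors {h}; ¬q ∧ ¬(¬p ∧ q) there: h:F. ✗
h: successors {a}; ¬q ∧ ¬(¬p ∧ q) there: a:F. ✗
— 3 worlds.
For ◇(¬q → p) ∨ p ∧ ¬q:
a: ◇(¬q → p) is T, p ∧ ¬q is F. ✓
b: ◇(¬q → p) is F, p ∧ ¬q is F. ✗
c: ◇(¬q → p) is T, p ∧ ¬q is F. ✓
d: ◇(¬q → p) is F, p ∧ ¬q is F. ✗
e: ◇(¬q → p) is T, p ∧ ¬q is F. ✓
f: ◇(¬q → p) is F, p ∧ ¬q is T. ✓
g: ◇(¬q → p) is T, p ∧ ¬q is F. ✓
h: ◇(¬q → p) is T, p ∧ ¬q is F. ✓
— 6 worlds.

3 and 6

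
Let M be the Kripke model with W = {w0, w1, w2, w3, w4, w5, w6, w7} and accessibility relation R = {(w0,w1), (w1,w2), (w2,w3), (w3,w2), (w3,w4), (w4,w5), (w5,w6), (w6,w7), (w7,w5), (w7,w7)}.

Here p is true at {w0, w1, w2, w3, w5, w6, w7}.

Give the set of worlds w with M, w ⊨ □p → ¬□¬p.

{w0, w1, w2, w3, w4, w5, w6, w7}

w0: □p is T, ¬□¬p is T. ✓
w1: □p is T, ¬□¬p is T. ✓
w2: □p is T, ¬□¬p is T. ✓
w3: □p is F, ¬□¬p is T. ✓
w4: □p is T, ¬□¬p is T. ✓
w5: □p is T, ¬□¬p is T. ✓
w6: □p is T, ¬□¬p is T. ✓
w7: □p is T, ¬□¬p is T. ✓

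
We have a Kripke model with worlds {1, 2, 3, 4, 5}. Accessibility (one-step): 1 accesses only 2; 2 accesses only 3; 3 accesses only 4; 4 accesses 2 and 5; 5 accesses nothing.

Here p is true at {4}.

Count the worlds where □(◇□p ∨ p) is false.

1: successors {2}; ◇□p ∨ p there: 2:T. ✓
2: successors {3}; ◇□p ∨ p there: 3:F. ✗
3: successors {4}; ◇□p ∨ p there: 4:T. ✓
4: successors {2, 5}; ◇□p ∨ p there: 2:T, 5:F. ✗
5: no successors, so □(◇□p ∨ p) holds vacuously. ✓
Satisfying worlds: {1, 3, 5}.
So □(◇□p ∨ p) fails at the other 2 worlds.

2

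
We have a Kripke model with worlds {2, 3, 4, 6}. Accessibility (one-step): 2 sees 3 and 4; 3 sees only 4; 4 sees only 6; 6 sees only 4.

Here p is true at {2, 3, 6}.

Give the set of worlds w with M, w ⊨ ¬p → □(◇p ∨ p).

{2, 3, 4, 6}

2: ¬p is F, □(◇p ∨ p) is T. ✓
3: ¬p is F, □(◇p ∨ p) is T. ✓
4: ¬p is T, □(◇p ∨ p) is T. ✓
6: ¬p is F, □(◇p ∨ p) is T. ✓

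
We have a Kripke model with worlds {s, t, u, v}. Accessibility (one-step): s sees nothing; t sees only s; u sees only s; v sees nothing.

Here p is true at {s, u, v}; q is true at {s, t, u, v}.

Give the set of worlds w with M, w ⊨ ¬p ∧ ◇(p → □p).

s: ¬p is F, ◇(p → □p) is F. ✗
t: ¬p is T, ◇(p → □p) is T. ✓
u: ¬p is F, ◇(p → □p) is T. ✗
v: ¬p is F, ◇(p → □p) is F. ✗

{t}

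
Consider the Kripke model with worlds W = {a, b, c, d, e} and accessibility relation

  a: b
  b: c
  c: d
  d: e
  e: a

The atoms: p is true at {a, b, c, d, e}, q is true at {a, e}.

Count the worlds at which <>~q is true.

3

a: successors {b}; ~q there: b:T. ✓
b: successors {c}; ~q there: c:T. ✓
c: successors {d}; ~q there: d:T. ✓
d: successors {e}; ~q there: e:F. ✗
e: successors {a}; ~q there: a:F. ✗
Satisfying worlds: {a, b, c}.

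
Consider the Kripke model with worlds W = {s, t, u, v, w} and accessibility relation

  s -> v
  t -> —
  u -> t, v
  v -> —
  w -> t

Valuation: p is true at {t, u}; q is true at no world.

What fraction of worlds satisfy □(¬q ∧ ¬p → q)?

3/5

s: successors {v}; ¬q ∧ ¬p → q there: v:F. ✗
t: no successors, so □(¬q ∧ ¬p → q) holds vacuously. ✓
u: successors {t, v}; ¬q ∧ ¬p → q there: t:T, v:F. ✗
v: no successors, so □(¬q ∧ ¬p → q) holds vacuously. ✓
w: successors {t}; ¬q ∧ ¬p → q there: t:T. ✓
That's 3 of 5 worlds, so 3/5.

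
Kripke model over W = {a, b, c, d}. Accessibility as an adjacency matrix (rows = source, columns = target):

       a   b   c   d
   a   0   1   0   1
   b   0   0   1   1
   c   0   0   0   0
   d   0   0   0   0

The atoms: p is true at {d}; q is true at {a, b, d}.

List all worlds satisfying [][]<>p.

a: successors {b, d}; []<>p there: b:F, d:T. ✗
b: successors {c, d}; []<>p there: c:T, d:T. ✓
c: no successors, so [][]<>p holds vacuously. ✓
d: no successors, so [][]<>p holds vacuously. ✓

{b, c, d}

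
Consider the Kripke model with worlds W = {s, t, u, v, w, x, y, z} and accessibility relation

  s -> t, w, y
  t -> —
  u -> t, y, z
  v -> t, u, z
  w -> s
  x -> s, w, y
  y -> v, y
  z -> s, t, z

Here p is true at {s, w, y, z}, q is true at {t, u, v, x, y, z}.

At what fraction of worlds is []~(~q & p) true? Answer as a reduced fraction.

s: successors {t, w, y}; ~(~q & p) there: t:T, w:F, y:T. ✗
t: no successors, so []~(~q & p) holds vacuously. ✓
u: successors {t, y, z}; ~(~q & p) there: t:T, y:T, z:T. ✓
v: successors {t, u, z}; ~(~q & p) there: t:T, u:T, z:T. ✓
w: successors {s}; ~(~q & p) there: s:F. ✗
x: successors {s, w, y}; ~(~q & p) there: s:F, w:F, y:T. ✗
y: successors {v, y}; ~(~q & p) there: v:T, y:T. ✓
z: successors {s, t, z}; ~(~q & p) there: s:F, t:T, z:T. ✗
That's 4 of 8 worlds, so 4/8 = 1/2.

1/2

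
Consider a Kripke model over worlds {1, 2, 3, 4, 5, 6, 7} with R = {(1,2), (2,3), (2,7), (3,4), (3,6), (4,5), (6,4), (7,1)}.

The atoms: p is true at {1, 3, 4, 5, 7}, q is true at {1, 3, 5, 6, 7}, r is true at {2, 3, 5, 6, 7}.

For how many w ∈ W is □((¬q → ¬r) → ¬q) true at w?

1: successors {2}; (¬q → ¬r) → ¬q there: 2:T. ✓
2: successors {3, 7}; (¬q → ¬r) → ¬q there: 3:F, 7:F. ✗
3: successors {4, 6}; (¬q → ¬r) → ¬q there: 4:T, 6:F. ✗
4: successors {5}; (¬q → ¬r) → ¬q there: 5:F. ✗
5: no successors, so □((¬q → ¬r) → ¬q) holds vacuously. ✓
6: successors {4}; (¬q → ¬r) → ¬q there: 4:T. ✓
7: successors {1}; (¬q → ¬r) → ¬q there: 1:F. ✗
Satisfying worlds: {1, 5, 6}.

3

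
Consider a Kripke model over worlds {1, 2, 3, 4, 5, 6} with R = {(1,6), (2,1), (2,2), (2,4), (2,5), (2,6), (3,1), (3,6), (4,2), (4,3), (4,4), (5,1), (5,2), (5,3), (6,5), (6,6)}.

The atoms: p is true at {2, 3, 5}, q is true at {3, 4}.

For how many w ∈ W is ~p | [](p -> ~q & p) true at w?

5

1: ~p is T, [](p -> ~q & p) is T. ✓
2: ~p is F, [](p -> ~q & p) is T. ✓
3: ~p is F, [](p -> ~q & p) is T. ✓
4: ~p is T, [](p -> ~q & p) is F. ✓
5: ~p is F, [](p -> ~q & p) is F. ✗
6: ~p is T, [](p -> ~q & p) is T. ✓
Satisfying worlds: {1, 2, 3, 4, 6}.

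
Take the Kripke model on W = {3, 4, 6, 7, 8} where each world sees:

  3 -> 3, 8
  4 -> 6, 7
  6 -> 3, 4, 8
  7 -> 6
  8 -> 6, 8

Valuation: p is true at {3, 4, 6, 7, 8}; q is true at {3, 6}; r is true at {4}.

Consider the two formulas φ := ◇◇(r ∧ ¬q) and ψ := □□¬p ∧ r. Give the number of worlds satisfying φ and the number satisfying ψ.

For ◇◇(r ∧ ¬q):
3: successors {3, 8}; ◇(r ∧ ¬q) there: 3:F, 8:F. ✗
4: successors {6, 7}; ◇(r ∧ ¬q) there: 6:T, 7:F. ✓
6: successors {3, 4, 8}; ◇(r ∧ ¬q) there: 3:F, 4:F, 8:F. ✗
7: successors {6}; ◇(r ∧ ¬q) there: 6:T. ✓
8: successors {6, 8}; ◇(r ∧ ¬q) there: 6:T, 8:F. ✓
— 3 worlds.
For □□¬p ∧ r:
3: □□¬p is F, r is F. ✗
4: □□¬p is F, r is T. ✗
6: □□¬p is F, r is F. ✗
7: □□¬p is F, r is F. ✗
8: □□¬p is F, r is F. ✗
— 0 worlds.

3 and 0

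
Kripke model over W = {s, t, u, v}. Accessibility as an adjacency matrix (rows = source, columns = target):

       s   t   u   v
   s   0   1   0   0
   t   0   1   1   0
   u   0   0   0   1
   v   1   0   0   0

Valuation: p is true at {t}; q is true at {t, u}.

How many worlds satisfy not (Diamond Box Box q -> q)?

1

s: Diamond Box Box q -> q is T. ✗
t: Diamond Box Box q -> q is T. ✗
u: Diamond Box Box q -> q is T. ✗
v: Diamond Box Box q -> q is F. ✓
Satisfying worlds: {v}.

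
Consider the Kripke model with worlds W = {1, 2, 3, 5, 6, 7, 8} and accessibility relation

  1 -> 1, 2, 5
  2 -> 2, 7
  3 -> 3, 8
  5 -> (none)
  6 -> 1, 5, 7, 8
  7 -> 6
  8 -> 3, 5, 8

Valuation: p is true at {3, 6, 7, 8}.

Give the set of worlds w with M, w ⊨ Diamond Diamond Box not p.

1: successors {1, 2, 5}; Diamond Box not p there: 1:T, 2:F, 5:F. ✓
2: successors {2, 7}; Diamond Box not p there: 2:F, 7:F. ✗
3: successors {3, 8}; Diamond Box not p there: 3:F, 8:T. ✓
5: no successors, so Diamond Diamond Box not p fails. ✗
6: successors {1, 5, 7, 8}; Diamond Box not p there: 1:T, 5:F, 7:F, 8:T. ✓
7: successors {6}; Diamond Box not p there: 6:T. ✓
8: successors {3, 5, 8}; Diamond Box not p there: 3:F, 5:F, 8:T. ✓

{1, 3, 6, 7, 8}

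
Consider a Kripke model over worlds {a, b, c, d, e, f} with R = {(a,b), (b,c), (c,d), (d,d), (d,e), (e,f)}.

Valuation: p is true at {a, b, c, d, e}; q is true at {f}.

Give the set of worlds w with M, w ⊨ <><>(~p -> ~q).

a: successors {b}; <>(~p -> ~q) there: b:T. ✓
b: successors {c}; <>(~p -> ~q) there: c:T. ✓
c: successors {d}; <>(~p -> ~q) there: d:T. ✓
d: successors {d, e}; <>(~p -> ~q) there: d:T, e:F. ✓
e: successors {f}; <>(~p -> ~q) there: f:F. ✗
f: no successors, so <><>(~p -> ~q) fails. ✗

{a, b, c, d}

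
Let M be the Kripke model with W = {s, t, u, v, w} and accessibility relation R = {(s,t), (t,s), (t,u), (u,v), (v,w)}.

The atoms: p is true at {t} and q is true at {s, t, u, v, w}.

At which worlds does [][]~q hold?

s: successors {t}; []~q there: t:F. ✗
t: successors {s, u}; []~q there: s:F, u:F. ✗
u: successors {v}; []~q there: v:F. ✗
v: successors {w}; []~q there: w:T. ✓
w: no successors, so [][]~q holds vacuously. ✓

{v, w}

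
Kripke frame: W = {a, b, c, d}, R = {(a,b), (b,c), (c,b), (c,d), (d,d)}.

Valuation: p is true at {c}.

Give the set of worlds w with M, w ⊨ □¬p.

{a, c, d}

a: successors {b}; ¬p there: b:T. ✓
b: successors {c}; ¬p there: c:F. ✗
c: successors {b, d}; ¬p there: b:T, d:T. ✓
d: successors {d}; ¬p there: d:T. ✓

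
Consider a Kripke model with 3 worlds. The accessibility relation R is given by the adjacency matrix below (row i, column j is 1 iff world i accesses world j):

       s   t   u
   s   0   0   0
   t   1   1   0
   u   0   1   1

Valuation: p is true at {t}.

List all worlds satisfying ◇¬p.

s: no successors, so ◇¬p fails. ✗
t: successors {s, t}; ¬p there: s:T, t:F. ✓
u: successors {t, u}; ¬p there: t:F, u:T. ✓

{t, u}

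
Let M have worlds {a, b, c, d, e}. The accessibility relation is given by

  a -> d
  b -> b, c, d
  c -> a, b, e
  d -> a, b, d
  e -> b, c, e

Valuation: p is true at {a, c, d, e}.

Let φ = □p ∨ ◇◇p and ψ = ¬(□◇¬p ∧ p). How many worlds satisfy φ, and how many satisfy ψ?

For □p ∨ ◇◇p:
a: □p is T, ◇◇p is T. ✓
b: □p is F, ◇◇p is T. ✓
c: □p is F, ◇◇p is T. ✓
d: □p is F, ◇◇p is T. ✓
e: □p is F, ◇◇p is T. ✓
— 5 worlds.
For ¬(□◇¬p ∧ p):
a: □◇¬p ∧ p is T. ✗
b: □◇¬p ∧ p is F. ✓
c: □◇¬p ∧ p is F. ✓
d: □◇¬p ∧ p is F. ✓
e: □◇¬p ∧ p is T. ✗
— 3 worlds.

5 and 3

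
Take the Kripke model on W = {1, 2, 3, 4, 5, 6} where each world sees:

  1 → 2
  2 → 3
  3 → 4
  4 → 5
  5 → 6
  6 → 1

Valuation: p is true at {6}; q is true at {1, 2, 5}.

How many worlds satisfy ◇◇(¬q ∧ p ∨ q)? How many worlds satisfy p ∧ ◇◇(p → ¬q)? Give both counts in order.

For ◇◇(¬q ∧ p ∨ q):
1: successors {2}; ◇(¬q ∧ p ∨ q) there: 2:F. ✗
2: successors {3}; ◇(¬q ∧ p ∨ q) there: 3:F. ✗
3: successors {4}; ◇(¬q ∧ p ∨ q) there: 4:T. ✓
4: successors {5}; ◇(¬q ∧ p ∨ q) there: 5:T. ✓
5: successors {6}; ◇(¬q ∧ p ∨ q) there: 6:T. ✓
6: successors {1}; ◇(¬q ∧ p ∨ q) there: 1:T. ✓
— 4 worlds.
For p ∧ ◇◇(p → ¬q):
1: p is F, ◇◇(p → ¬q) is T. ✗
2: p is F, ◇◇(p → ¬q) is T. ✗
3: p is F, ◇◇(p → ¬q) is T. ✗
4: p is F, ◇◇(p → ¬q) is T. ✗
5: p is F, ◇◇(p → ¬q) is T. ✗
6: p is T, ◇◇(p → ¬q) is T. ✓
— 1 world.

4 and 1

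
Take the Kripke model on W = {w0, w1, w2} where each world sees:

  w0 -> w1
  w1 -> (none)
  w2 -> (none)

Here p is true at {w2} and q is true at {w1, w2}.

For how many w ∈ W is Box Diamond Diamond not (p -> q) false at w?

1

w0: successors {w1}; Diamond Diamond not (p -> q) there: w1:F. ✗
w1: no successors, so Box Diamond Diamond not (p -> q) holds vacuously. ✓
w2: no successors, so Box Diamond Diamond not (p -> q) holds vacuously. ✓
Satisfying worlds: {w1, w2}.
So Box Diamond Diamond not (p -> q) fails at the other 1 world.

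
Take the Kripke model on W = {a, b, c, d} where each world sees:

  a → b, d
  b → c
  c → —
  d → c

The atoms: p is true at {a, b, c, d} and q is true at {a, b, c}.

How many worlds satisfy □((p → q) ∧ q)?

a: successors {b, d}; (p → q) ∧ q there: b:T, d:F. ✗
b: successors {c}; (p → q) ∧ q there: c:T. ✓
c: no successors, so □((p → q) ∧ q) holds vacuously. ✓
d: successors {c}; (p → q) ∧ q there: c:T. ✓
Satisfying worlds: {b, c, d}.

3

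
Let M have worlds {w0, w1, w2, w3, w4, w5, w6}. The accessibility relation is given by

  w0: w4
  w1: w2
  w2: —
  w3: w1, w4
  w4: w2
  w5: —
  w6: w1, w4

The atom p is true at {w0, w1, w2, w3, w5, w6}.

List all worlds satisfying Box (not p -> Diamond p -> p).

w0: successors {w4}; not p -> Diamond p -> p there: w4:F. ✗
w1: successors {w2}; not p -> Diamond p -> p there: w2:T. ✓
w2: no successors, so Box (not p -> Diamond p -> p) holds vacuously. ✓
w3: successors {w1, w4}; not p -> Diamond p -> p there: w1:T, w4:F. ✗
w4: successors {w2}; not p -> Diamond p -> p there: w2:T. ✓
w5: no successors, so Box (not p -> Diamond p -> p) holds vacuously. ✓
w6: successors {w1, w4}; not p -> Diamond p -> p there: w1:T, w4:F. ✗

{w1, w2, w4, w5}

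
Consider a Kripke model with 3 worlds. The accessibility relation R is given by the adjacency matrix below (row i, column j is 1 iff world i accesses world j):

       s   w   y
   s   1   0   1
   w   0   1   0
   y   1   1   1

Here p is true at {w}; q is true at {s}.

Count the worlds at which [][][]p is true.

s: successors {s, y}; [][]p there: s:F, y:F. ✗
w: successors {w}; [][]p there: w:T. ✓
y: successors {s, w, y}; [][]p there: s:F, w:T, y:F. ✗
Satisfying worlds: {w}.

1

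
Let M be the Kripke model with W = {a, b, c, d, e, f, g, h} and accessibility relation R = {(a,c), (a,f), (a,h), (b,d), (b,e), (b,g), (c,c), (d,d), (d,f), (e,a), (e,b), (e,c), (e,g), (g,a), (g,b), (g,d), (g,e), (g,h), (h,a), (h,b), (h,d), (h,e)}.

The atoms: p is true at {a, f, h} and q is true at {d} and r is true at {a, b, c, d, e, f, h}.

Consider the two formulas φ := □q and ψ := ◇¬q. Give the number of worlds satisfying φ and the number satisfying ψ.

For □q:
a: successors {c, f, h}; q there: c:F, f:F, h:F. ✗
b: successors {d, e, g}; q there: d:T, e:F, g:F. ✗
c: successors {c}; q there: c:F. ✗
d: successors {d, f}; q there: d:T, f:F. ✗
e: successors {a, b, c, g}; q there: a:F, b:F, c:F, g:F. ✗
f: no successors, so □q holds vacuously. ✓
g: successors {a, b, d, e, h}; q there: a:F, b:F, d:T, e:F, h:F. ✗
h: successors {a, b, d, e}; q there: a:F, b:F, d:T, e:F. ✗
— 1 world.
For ◇¬q:
a: successors {c, f, h}; ¬q there: c:T, f:T, h:T. ✓
b: successors {d, e, g}; ¬q there: d:F, e:T, g:T. ✓
c: successors {c}; ¬q there: c:T. ✓
d: successors {d, f}; ¬q there: d:F, f:T. ✓
e: successors {a, b, c, g}; ¬q there: a:T, b:T, c:T, g:T. ✓
f: no successors, so ◇¬q fails. ✗
g: successors {a, b, d, e, h}; ¬q there: a:T, b:T, d:F, e:T, h:T. ✓
h: successors {a, b, d, e}; ¬q there: a:T, b:T, d:F, e:T. ✓
— 7 worlds.

1 and 7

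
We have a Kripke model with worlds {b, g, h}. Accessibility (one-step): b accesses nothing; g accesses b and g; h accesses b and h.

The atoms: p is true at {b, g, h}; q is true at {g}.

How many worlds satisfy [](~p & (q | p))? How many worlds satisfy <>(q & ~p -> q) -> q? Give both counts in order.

For [](~p & (q | p)):
b: no successors, so [](~p & (q | p)) holds vacuously. ✓
g: successors {b, g}; ~p & (q | p) there: b:F, g:F. ✗
h: successors {b, h}; ~p & (q | p) there: b:F, h:F. ✗
— 1 world.
For <>(q & ~p -> q) -> q:
b: <>(q & ~p -> q) is F, q is F. ✓
g: <>(q & ~p -> q) is T, q is T. ✓
h: <>(q & ~p -> q) is T, q is F. ✗
— 2 worlds.

1 and 2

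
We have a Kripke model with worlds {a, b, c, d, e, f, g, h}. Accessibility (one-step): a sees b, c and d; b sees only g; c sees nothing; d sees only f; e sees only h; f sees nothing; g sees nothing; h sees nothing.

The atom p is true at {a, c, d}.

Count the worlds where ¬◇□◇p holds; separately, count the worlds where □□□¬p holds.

For ¬◇□◇p:
a: ◇□◇p is T. ✗
b: ◇□◇p is T. ✗
c: ◇□◇p is F. ✓
d: ◇□◇p is T. ✗
e: ◇□◇p is T. ✗
f: ◇□◇p is F. ✓
g: ◇□◇p is F. ✓
h: ◇□◇p is F. ✓
— 4 worlds.
For □□□¬p:
a: successors {b, c, d}; □□¬p there: b:T, c:T, d:T. ✓
b: successors {g}; □□¬p there: g:T. ✓
c: no successors, so □□□¬p holds vacuously. ✓
d: successors {f}; □□¬p there: f:T. ✓
e: successors {h}; □□¬p there: h:T. ✓
f: no successors, so □□□¬p holds vacuously. ✓
g: no successors, so □□□¬p holds vacuously. ✓
h: no successors, so □□□¬p holds vacuously. ✓
— 8 worlds.

4 and 8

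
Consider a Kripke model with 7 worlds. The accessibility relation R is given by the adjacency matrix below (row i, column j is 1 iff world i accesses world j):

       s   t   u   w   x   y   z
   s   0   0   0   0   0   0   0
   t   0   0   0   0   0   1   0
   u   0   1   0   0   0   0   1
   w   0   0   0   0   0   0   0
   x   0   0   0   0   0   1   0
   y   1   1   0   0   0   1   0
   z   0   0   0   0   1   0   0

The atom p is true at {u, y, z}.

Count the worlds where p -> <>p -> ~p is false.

2

s: p is F, <>p -> ~p is T. ✓
t: p is F, <>p -> ~p is T. ✓
u: p is T, <>p -> ~p is F. ✗
w: p is F, <>p -> ~p is T. ✓
x: p is F, <>p -> ~p is T. ✓
y: p is T, <>p -> ~p is F. ✗
z: p is T, <>p -> ~p is T. ✓
Satisfying worlds: {s, t, w, x, z}.
So p -> <>p -> ~p fails at the other 2 worlds.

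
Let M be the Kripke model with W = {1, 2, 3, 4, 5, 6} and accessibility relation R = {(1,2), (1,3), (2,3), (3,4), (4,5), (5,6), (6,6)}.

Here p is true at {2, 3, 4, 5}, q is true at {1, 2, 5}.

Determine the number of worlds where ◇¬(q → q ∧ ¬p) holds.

1: successors {2, 3}; ¬(q → q ∧ ¬p) there: 2:T, 3:F. ✓
2: successors {3}; ¬(q → q ∧ ¬p) there: 3:F. ✗
3: successors {4}; ¬(q → q ∧ ¬p) there: 4:F. ✗
4: successors {5}; ¬(q → q ∧ ¬p) there: 5:T. ✓
5: successors {6}; ¬(q → q ∧ ¬p) there: 6:F. ✗
6: successors {6}; ¬(q → q ∧ ¬p) there: 6:F. ✗
Satisfying worlds: {1, 4}.

2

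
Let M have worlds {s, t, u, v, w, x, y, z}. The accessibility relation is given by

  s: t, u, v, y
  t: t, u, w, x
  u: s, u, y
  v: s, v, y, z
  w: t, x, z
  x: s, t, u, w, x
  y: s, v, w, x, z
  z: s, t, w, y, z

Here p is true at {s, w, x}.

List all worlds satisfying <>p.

s: successors {t, u, v, y}; p there: t:F, u:F, v:F, y:F. ✗
t: successors {t, u, w, x}; p there: t:F, u:F, w:T, x:T. ✓
u: successors {s, u, y}; p there: s:T, u:F, y:F. ✓
v: successors {s, v, y, z}; p there: s:T, v:F, y:F, z:F. ✓
w: successors {t, x, z}; p there: t:F, x:T, z:F. ✓
x: successors {s, t, u, w, x}; p there: s:T, t:F, u:F, w:T, x:T. ✓
y: successors {s, v, w, x, z}; p there: s:T, v:F, w:T, x:T, z:F. ✓
z: successors {s, t, w, y, z}; p there: s:T, t:F, w:T, y:F, z:F. ✓

{t, u, v, w, x, y, z}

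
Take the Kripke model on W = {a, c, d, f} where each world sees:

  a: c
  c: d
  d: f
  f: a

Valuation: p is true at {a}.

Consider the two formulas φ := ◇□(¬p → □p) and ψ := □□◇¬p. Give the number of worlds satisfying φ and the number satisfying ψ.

For ◇□(¬p → □p):
a: successors {c}; □(¬p → □p) there: c:F. ✗
c: successors {d}; □(¬p → □p) there: d:T. ✓
d: successors {f}; □(¬p → □p) there: f:T. ✓
f: successors {a}; □(¬p → □p) there: a:F. ✗
— 2 worlds.
For □□◇¬p:
a: successors {c}; □◇¬p there: c:T. ✓
c: successors {d}; □◇¬p there: d:F. ✗
d: successors {f}; □◇¬p there: f:T. ✓
f: successors {a}; □◇¬p there: a:T. ✓
— 3 worlds.

2 and 3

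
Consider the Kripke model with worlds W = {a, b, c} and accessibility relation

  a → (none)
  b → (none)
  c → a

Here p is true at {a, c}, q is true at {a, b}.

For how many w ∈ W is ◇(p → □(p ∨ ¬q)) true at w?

a: no successors, so ◇(p → □(p ∨ ¬q)) fails. ✗
b: no successors, so ◇(p → □(p ∨ ¬q)) fails. ✗
c: successors {a}; p → □(p ∨ ¬q) there: a:T. ✓
Satisfying worlds: {c}.

1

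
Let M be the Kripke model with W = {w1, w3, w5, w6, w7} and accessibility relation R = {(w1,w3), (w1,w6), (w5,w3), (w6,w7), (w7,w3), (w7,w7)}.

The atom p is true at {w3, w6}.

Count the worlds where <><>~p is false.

2

w1: successors {w3, w6}; <>~p there: w3:F, w6:T. ✓
w3: no successors, so <><>~p fails. ✗
w5: successors {w3}; <>~p there: w3:F. ✗
w6: successors {w7}; <>~p there: w7:T. ✓
w7: successors {w3, w7}; <>~p there: w3:F, w7:T. ✓
Satisfying worlds: {w1, w6, w7}.
So <><>~p fails at the other 2 worlds.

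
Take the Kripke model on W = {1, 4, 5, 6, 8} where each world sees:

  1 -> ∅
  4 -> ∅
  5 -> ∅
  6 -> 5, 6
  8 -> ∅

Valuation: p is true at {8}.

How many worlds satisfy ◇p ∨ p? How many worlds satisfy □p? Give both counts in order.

For ◇p ∨ p:
1: ◇p is F, p is F. ✗
4: ◇p is F, p is F. ✗
5: ◇p is F, p is F. ✗
6: ◇p is F, p is F. ✗
8: ◇p is F, p is T. ✓
— 1 world.
For □p:
1: no successors, so □p holds vacuously. ✓
4: no successors, so □p holds vacuously. ✓
5: no successors, so □p holds vacuously. ✓
6: successors {5, 6}; p there: 5:F, 6:F. ✗
8: no successors, so □p holds vacuously. ✓
— 4 worlds.

1 and 4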